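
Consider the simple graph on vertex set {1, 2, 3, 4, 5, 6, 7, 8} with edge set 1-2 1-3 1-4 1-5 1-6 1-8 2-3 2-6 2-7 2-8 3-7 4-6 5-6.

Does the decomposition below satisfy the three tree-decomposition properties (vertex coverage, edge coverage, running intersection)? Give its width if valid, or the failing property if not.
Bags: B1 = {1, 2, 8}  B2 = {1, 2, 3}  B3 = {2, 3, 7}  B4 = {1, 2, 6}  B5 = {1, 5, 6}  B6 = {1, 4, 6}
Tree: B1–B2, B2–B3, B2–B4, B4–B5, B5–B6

Vertex coverage: the bags together contain {1, 2, 3, 4, 5, 6, 7, 8}, the full vertex set. Edge coverage: each edge of G has both endpoints in at least one bag. Running intersection: for every vertex, the bags containing it form a connected subtree. All three properties hold, so this is a valid tree decomposition of width max|bag| − 1 = 2, and hence tw(G) ≤ 2.

Yes; width 2.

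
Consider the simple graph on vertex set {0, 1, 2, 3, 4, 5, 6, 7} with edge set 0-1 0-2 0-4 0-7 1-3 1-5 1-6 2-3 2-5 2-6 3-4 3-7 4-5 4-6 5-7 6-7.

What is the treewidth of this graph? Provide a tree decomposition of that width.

Treewidth 4.
Bags: B1 = {0, 2, 3, 5, 6}  B2 = {0, 1, 3, 5, 6}  B3 = {0, 3, 5, 6, 7}  B4 = {0, 3, 4, 5, 6}
Tree: B1–B2, B2–B3, B3–B4

The largest bag has 5 vertices, giving width 4; this decomposition certifies tw(G) ≤ 4. For the lower bound: the 5 vertex sets {2,6}, {1,3}, {0,7}, {5}, {4} are disjoint, each induces a connected subgraph, and every pair is joined by at least one edge of G. Contracting each set to a single vertex therefore yields K_{5} as a minor, and since treewidth is minor-monotone, tw(G) ≥ tw(K_{5}) = 4. Hence tw(G) = 4 exactly.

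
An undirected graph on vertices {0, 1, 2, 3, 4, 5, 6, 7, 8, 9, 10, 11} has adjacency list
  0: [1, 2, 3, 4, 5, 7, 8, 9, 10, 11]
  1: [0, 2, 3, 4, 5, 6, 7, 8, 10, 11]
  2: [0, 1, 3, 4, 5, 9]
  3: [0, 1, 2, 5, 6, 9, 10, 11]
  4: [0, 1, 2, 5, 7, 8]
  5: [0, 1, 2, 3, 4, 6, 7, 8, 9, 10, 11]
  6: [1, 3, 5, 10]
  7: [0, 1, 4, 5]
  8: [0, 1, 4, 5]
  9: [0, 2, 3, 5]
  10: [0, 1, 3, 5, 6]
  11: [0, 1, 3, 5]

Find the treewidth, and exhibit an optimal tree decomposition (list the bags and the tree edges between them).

Treewidth 4.
Bags: B1 = {0, 1, 3, 5, 10}  B2 = {0, 1, 2, 3, 5}  B3 = {1, 3, 5, 6, 10}  B4 = {0, 1, 2, 4, 5}  B5 = {0, 1, 4, 5, 8}  B6 = {0, 1, 4, 5, 7}  B7 = {0, 2, 3, 5, 9}  B8 = {0, 1, 3, 5, 11}
Tree: B1–B2, B1–B3, B2–B4, B4–B5, B5–B6, B2–B7, B2–B8

Every bag has size at most 5, so the width is 5 − 1 = 4 and tw(G) ≤ 4. On the other hand G contains the 5-clique {0, 1, 4, 5, 8}. A clique must lie in a single bag of any decomposition, so no decomposition can have width below 4. Hence tw(G) = 4 exactly.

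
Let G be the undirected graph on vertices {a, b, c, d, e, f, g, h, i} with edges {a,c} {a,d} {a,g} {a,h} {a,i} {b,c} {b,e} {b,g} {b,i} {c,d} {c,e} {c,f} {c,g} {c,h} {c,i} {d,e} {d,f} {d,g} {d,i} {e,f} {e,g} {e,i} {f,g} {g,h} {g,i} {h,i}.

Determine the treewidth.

A width-4 tree decomposition is:
Bags: B1 = {c, d, e, g, i}  B2 = {a, c, d, g, i}  B3 = {c, d, e, f, g}  B4 = {b, c, e, g, i}  B5 = {a, c, g, h, i}
Tree: B1–B2, B1–B3, B1–B4, B2–B5
Every bag has size at most 5, so the width is 5 − 1 = 4 and tw(G) ≤ 4. For the lower bound, the 5 vertices {c, d, e, f, g} are pairwise adjacent, and any tree decomposition puts a clique entirely inside one bag — forcing width ≥ 4. Combining the bounds, tw(G) = 4.

4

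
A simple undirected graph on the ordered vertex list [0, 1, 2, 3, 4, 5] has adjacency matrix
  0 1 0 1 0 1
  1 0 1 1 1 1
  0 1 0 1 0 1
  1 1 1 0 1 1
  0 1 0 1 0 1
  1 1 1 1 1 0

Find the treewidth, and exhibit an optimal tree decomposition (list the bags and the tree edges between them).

Treewidth 3.
One optimal decomposition is:
Bags: B1 = {1, 3, 4, 5}  B2 = {1, 2, 3, 5}  B3 = {0, 1, 3, 5}
Tree: B1–B2, B1–B3

Each bag holds 4 vertices, so the decomposition has width 3, which upper-bounds the treewidth. Conversely, {0, 1, 3, 5} is a clique of size 4, and the vertices of any clique must share a bag in every tree decomposition; so some bag has ≥ 4 vertices and tw(G) ≥ 3. Hence tw(G) = 3 exactly.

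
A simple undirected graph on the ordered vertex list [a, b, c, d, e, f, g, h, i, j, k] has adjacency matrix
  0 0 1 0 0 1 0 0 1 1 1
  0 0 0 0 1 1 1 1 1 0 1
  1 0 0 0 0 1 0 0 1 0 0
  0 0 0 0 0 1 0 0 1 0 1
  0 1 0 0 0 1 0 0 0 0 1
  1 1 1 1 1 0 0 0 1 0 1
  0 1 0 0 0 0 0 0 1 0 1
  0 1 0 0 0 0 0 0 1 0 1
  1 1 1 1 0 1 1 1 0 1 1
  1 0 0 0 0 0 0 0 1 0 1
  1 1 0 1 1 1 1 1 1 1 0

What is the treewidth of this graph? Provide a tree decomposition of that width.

Treewidth 3.
One such decomposition:
Bags: B1 = {a, f, i, k}  B2 = {d, f, i, k}  B3 = {b, f, i, k}  B4 = {b, g, i, k}  B5 = {b, h, i, k}  B6 = {a, c, f, i}  B7 = {b, e, f, k}  B8 = {a, i, j, k}
Tree: B1–B2, B1–B3, B3–B4, B4–B5, B1–B6, B3–B7, B1–B8

Each bag holds 4 vertices, so the decomposition has width 3, which upper-bounds the treewidth. Conversely, {a, c, f, i} is a clique of size 4, and the vertices of any clique must share a bag in every tree decomposition; so some bag has ≥ 4 vertices and tw(G) ≥ 3. Therefore the treewidth is 3.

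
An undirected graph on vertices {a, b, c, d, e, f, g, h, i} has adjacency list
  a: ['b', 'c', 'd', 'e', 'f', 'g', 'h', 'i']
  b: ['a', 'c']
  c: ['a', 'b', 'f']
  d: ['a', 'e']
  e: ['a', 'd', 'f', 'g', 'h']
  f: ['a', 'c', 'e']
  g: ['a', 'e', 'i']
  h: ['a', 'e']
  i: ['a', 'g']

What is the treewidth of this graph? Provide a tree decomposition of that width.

Treewidth 2.
Bags: B1 = {a, b, c}  B2 = {a, c, f}  B3 = {a, e, f}  B4 = {a, d, e}  B5 = {a, e, h}  B6 = {a, e, g}  B7 = {a, g, i}
Tree: B1–B2, B2–B3, B3–B4, B4–B5, B4–B6, B6–B7

The largest bag has 3 vertices, giving width 2; this decomposition certifies tw(G) ≤ 2. For the lower bound, the 3 vertices {a, d, e} are pairwise adjacent, and any tree decomposition puts a clique entirely inside one bag — forcing width ≥ 2. Hence tw(G) = 2 exactly.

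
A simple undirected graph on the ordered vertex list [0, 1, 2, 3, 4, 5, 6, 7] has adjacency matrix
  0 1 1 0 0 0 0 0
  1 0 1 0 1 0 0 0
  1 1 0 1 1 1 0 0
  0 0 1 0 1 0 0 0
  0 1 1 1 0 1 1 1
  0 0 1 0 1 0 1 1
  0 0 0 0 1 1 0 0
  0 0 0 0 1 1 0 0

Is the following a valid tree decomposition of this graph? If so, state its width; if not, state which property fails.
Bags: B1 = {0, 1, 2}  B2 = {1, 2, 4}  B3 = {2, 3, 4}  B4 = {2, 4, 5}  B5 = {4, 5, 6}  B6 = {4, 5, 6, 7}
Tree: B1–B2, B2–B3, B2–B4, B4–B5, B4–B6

No — bags containing vertex 6 are not connected in the tree.

A tree decomposition must satisfy three properties: every vertex lies in some bag; for every edge, both endpoints lie together in some bag; and for every vertex, the bags containing it form a connected subtree. Here bags containing vertex 6 are not connected in the tree, so the decomposition is invalid.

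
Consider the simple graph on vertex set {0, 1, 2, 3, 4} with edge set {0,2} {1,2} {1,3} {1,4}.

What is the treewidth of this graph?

A width-1 tree decomposition is:
Bags: B1 = {1, 2}  B2 = {0, 2}  B3 = {1, 4}  B4 = {1, 3}
Tree: B1–B2, B1–B3, B1–B4
Each bag holds 2 vertices, so the decomposition has width 1, which upper-bounds the treewidth. G has an edge, so its treewidth is at least 1. Combining the bounds, tw(G) = 1.

1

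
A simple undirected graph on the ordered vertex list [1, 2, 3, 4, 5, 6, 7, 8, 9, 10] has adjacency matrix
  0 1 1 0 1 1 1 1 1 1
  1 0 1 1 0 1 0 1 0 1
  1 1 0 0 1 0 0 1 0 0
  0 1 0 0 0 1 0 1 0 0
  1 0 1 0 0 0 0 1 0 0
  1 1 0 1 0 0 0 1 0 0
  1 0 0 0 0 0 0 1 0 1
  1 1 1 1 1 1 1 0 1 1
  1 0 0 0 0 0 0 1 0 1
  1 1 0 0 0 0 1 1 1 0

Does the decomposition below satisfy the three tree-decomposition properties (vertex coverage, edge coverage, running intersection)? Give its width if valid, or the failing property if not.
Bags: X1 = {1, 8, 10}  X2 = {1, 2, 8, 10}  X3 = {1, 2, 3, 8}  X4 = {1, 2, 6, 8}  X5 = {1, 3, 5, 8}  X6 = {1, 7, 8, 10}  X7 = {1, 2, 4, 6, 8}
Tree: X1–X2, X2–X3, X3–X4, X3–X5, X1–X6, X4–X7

A tree decomposition must satisfy three properties: every vertex lies in some bag; for every edge, both endpoints lie together in some bag; and for every vertex, the bags containing it form a connected subtree. Here vertex 9 appears in no bag, so the decomposition is invalid.

No — vertex 9 appears in no bag.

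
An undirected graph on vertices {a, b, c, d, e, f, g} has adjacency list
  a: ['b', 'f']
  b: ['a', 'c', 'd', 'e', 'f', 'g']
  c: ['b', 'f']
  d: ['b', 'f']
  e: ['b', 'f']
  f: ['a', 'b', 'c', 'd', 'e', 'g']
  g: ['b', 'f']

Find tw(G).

2

A width-2 tree decomposition is:
Bags: B1 = {a, b, f}  B2 = {b, c, f}  B3 = {b, f, g}  B4 = {b, d, f}  B5 = {b, e, f}
Tree: B1–B2, B1–B3, B1–B4, B3–B5
Every bag has size at most 3, so the width is 3 − 1 = 2 and tw(G) ≤ 2. For the lower bound, the 3 vertices {b, d, f} are pairwise adjacent, and any tree decomposition puts a clique entirely inside one bag — forcing width ≥ 2. Hence tw(G) = 2 exactly.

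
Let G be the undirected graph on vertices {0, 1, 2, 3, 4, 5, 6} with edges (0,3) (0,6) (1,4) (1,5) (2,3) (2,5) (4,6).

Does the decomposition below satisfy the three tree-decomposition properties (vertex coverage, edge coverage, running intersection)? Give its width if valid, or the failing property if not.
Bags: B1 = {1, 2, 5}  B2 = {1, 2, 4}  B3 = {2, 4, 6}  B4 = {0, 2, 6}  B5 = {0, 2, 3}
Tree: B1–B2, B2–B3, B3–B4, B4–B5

Yes; width 2.

Checking the three conditions: (i) the bags cover all of {0, 1, 2, 3, 4, 5, 6}; (ii) for each edge, some bag contains both endpoints; (iii) the bags containing any fixed vertex form a subtree. All hold, so the decomposition is valid with width 3 − 1 = 2.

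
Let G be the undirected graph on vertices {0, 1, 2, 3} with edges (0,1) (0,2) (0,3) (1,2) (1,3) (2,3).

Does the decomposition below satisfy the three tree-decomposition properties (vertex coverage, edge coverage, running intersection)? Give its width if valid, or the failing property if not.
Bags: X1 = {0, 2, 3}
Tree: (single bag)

A tree decomposition must satisfy three properties: every vertex lies in some bag; for every edge, both endpoints lie together in some bag; and for every vertex, the bags containing it form a connected subtree. Here vertex 1 appears in no bag, so the decomposition is invalid.

No — vertex 1 appears in no bag.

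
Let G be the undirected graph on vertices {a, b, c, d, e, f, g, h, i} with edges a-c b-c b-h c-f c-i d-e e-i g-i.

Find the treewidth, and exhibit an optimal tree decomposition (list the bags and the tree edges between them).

The largest bag has 2 vertices, giving width 1; this decomposition certifies tw(G) ≤ 1. G has an edge, so its treewidth is at least 1. Hence tw(G) = 1 exactly.

Treewidth 1.
Bags: B1 = {b, c}  B2 = {c, f}  B3 = {c, i}  B4 = {b, h}  B5 = {a, c}  B6 = {e, i}  B7 = {g, i}  B8 = {d, e}
Tree: B1–B2, B2–B3, B1–B4, B1–B5, B3–B6, B3–B7, B6–B8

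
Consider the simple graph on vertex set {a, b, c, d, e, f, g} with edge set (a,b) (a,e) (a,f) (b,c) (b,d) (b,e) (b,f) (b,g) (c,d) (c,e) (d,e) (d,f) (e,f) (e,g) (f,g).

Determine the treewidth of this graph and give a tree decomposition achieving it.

Treewidth 3.
Bags: B1 = {b, d, e, f}  B2 = {b, e, f, g}  B3 = {a, b, e, f}  B4 = {b, c, d, e}
Tree: B1–B2, B1–B3, B1–B4

Every bag has size at most 4, so the width is 4 − 1 = 3 and tw(G) ≤ 3. For the lower bound, the 4 vertices {b, c, d, e} are pairwise adjacent, and any tree decomposition puts a clique entirely inside one bag — forcing width ≥ 3. Combining the bounds, tw(G) = 3.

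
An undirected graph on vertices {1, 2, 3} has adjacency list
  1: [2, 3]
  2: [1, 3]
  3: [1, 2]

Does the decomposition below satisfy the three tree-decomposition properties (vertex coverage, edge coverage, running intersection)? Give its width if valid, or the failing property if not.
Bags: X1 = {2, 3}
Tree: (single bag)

No — vertex 1 appears in no bag.

A tree decomposition must satisfy three properties: every vertex lies in some bag; for every edge, both endpoints lie together in some bag; and for every vertex, the bags containing it form a connected subtree. Here vertex 1 appears in no bag, so the decomposition is invalid.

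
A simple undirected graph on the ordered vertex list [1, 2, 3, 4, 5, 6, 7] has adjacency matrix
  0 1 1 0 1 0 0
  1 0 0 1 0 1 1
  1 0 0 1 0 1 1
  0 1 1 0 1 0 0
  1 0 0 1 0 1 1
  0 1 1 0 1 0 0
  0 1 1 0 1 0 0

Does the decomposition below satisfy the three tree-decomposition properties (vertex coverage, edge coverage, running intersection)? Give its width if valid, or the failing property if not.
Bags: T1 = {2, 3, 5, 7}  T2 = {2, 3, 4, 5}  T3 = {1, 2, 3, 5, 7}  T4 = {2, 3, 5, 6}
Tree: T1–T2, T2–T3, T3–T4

No — bags containing vertex 7 are not connected in the tree.

A tree decomposition must satisfy three properties: every vertex lies in some bag; for every edge, both endpoints lie together in some bag; and for every vertex, the bags containing it form a connected subtree. Here bags containing vertex 7 are not connected in the tree, so the decomposition is invalid.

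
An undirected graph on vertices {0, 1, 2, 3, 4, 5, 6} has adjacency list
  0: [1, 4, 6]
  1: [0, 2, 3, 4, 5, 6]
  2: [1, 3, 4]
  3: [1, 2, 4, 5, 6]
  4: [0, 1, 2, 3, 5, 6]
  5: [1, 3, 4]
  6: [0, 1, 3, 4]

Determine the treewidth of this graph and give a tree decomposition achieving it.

Treewidth 3.
One such decomposition:
Bags: B1 = {1, 2, 3, 4}  B2 = {1, 3, 4, 6}  B3 = {0, 1, 4, 6}  B4 = {1, 3, 4, 5}
Tree: B1–B2, B2–B3, B2–B4

Every bag has size at most 4, so the width is 4 − 1 = 3 and tw(G) ≤ 3. Conversely, {0, 1, 4, 6} is a clique of size 4, and the vertices of any clique must share a bag in every tree decomposition; so some bag has ≥ 4 vertices and tw(G) ≥ 3. Combining the bounds, tw(G) = 3.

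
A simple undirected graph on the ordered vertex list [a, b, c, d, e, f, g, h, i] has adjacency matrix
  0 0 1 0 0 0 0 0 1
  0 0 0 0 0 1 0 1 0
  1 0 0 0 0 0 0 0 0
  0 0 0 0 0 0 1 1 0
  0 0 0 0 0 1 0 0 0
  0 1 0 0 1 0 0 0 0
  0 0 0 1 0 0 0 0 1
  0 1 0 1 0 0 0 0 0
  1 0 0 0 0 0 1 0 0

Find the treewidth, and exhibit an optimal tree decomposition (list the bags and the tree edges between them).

Treewidth 1.
One optimal decomposition is:
Bags: B1 = {a, c}  B2 = {a, i}  B3 = {g, i}  B4 = {d, g}  B5 = {d, h}  B6 = {b, h}  B7 = {b, f}  B8 = {e, f}
Tree: B1–B2, B2–B3, B3–B4, B4–B5, B5–B6, B6–B7, B7–B8

Every bag has size at most 2, so the width is 2 − 1 = 1 and tw(G) ≤ 1. Since G has at least one edge (e.g. c–a), it is not an edgeless graph, so tw(G) ≥ 1. The upper and lower bounds meet at 1, so that is the treewidth.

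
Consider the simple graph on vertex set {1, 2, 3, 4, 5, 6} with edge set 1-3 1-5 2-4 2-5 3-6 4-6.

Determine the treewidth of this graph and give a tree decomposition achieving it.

Treewidth 2.
Bags: B1 = {1, 3, 6}  B2 = {1, 4, 6}  B3 = {1, 2, 4}  B4 = {1, 2, 5}
Tree: B1–B2, B2–B3, B3–B4

The largest bag has 3 vertices, giving width 2; this decomposition certifies tw(G) ≤ 2. The edges 1–3–6–4–2–5–1 form a cycle, so G is not a tree and its treewidth is at least 2. Hence tw(G) = 2 exactly.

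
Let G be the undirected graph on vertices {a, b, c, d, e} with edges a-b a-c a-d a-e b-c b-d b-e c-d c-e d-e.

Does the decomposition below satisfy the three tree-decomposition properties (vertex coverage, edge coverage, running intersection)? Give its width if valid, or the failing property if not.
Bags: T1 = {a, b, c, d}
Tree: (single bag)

No — vertex e appears in no bag.

A tree decomposition must satisfy three properties: every vertex lies in some bag; for every edge, both endpoints lie together in some bag; and for every vertex, the bags containing it form a connected subtree. Here vertex e appears in no bag, so the decomposition is invalid.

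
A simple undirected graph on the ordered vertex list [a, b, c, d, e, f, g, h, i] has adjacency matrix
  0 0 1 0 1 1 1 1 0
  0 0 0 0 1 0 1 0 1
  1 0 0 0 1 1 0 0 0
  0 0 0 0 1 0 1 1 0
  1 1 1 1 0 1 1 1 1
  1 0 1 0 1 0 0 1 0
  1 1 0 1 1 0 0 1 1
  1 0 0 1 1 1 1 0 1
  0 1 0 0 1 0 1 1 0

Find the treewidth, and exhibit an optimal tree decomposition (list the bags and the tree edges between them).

Treewidth 3.
One such decomposition:
Bags: B1 = {a, e, g, h}  B2 = {a, e, f, h}  B3 = {d, e, g, h}  B4 = {e, g, h, i}  B5 = {a, c, e, f}  B6 = {b, e, g, i}
Tree: B1–B2, B1–B3, B3–B4, B2–B5, B4–B6

Each bag holds 4 vertices, so the decomposition has width 3, which upper-bounds the treewidth. For the lower bound, the 4 vertices {d, e, g, h} are pairwise adjacent, and any tree decomposition puts a clique entirely inside one bag — forcing width ≥ 3. Therefore the treewidth is 3.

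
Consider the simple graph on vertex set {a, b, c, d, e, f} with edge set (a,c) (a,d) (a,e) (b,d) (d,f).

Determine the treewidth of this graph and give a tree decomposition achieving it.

Treewidth 1.
Bags: B1 = {b, d}  B2 = {a, d}  B3 = {a, e}  B4 = {a, c}  B5 = {d, f}
Tree: B1–B2, B2–B3, B2–B4, B1–B5

Each bag holds 2 vertices, so the decomposition has width 1, which upper-bounds the treewidth. Any graph with an edge has treewidth ≥ 1, and G has the edge b–d. The upper and lower bounds meet at 1, so that is the treewidth.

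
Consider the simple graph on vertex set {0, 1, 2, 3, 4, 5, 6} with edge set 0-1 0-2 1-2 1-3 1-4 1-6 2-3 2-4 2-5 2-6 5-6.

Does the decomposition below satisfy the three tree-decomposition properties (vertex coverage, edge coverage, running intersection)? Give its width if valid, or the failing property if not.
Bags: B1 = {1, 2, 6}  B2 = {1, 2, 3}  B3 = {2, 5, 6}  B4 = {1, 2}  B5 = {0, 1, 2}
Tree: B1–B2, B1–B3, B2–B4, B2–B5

A tree decomposition must satisfy three properties: every vertex lies in some bag; for every edge, both endpoints lie together in some bag; and for every vertex, the bags containing it form a connected subtree. Here vertex 4 appears in no bag, so the decomposition is invalid.

No — vertex 4 appears in no bag.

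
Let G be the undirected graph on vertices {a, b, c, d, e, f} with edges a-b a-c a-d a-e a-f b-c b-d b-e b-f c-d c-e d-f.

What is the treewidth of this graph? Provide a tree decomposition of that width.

Every bag has size at most 4, so the width is 4 − 1 = 3 and tw(G) ≤ 3. Conversely, {a, b, c, d} is a clique of size 4, and the vertices of any clique must share a bag in every tree decomposition; so some bag has ≥ 4 vertices and tw(G) ≥ 3. Therefore the treewidth is 3.

Treewidth 3.
One optimal decomposition is:
Bags: B1 = {a, b, c, d}  B2 = {a, b, d, f}  B3 = {a, b, c, e}
Tree: B1–B2, B1–B3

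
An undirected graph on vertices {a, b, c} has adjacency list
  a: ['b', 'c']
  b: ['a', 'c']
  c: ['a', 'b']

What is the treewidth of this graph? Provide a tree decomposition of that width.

A single bag containing all 3 vertices is trivially a valid decomposition of width 2. On the other hand G contains the 3-clique {a, b, c}. A clique must lie in a single bag of any decomposition, so no decomposition can have width below 2. Hence tw(G) = 2 exactly.

Treewidth 2.
Bags: B1 = {a, b, c}
Tree: (single bag)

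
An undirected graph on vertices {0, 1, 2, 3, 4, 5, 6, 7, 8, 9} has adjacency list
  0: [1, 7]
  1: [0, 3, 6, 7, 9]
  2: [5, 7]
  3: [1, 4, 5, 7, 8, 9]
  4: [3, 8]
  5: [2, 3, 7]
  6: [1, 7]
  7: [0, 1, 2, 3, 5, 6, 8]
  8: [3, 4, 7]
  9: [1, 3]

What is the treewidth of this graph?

2

A width-2 tree decomposition is:
Bags: B1 = {1, 3, 7}  B2 = {3, 7, 8}  B3 = {1, 3, 9}  B4 = {0, 1, 7}  B5 = {3, 5, 7}  B6 = {2, 5, 7}  B7 = {1, 6, 7}  B8 = {3, 4, 8}
Tree: B1–B2, B1–B3, B1–B4, B1–B5, B5–B6, B4–B7, B2–B8
Each bag holds 3 vertices, so the decomposition has width 2, which upper-bounds the treewidth. Conversely, {1, 3, 9} is a clique of size 3, and the vertices of any clique must share a bag in every tree decomposition; so some bag has ≥ 3 vertices and tw(G) ≥ 2. The upper and lower bounds meet at 2, so that is the treewidth.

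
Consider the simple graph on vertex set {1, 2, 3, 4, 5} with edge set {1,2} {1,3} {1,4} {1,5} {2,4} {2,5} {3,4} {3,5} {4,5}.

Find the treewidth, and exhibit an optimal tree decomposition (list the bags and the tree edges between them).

Each bag holds 4 vertices, so the decomposition has width 3, which upper-bounds the treewidth. For the lower bound, the 4 vertices {1, 2, 4, 5} are pairwise adjacent, and any tree decomposition puts a clique entirely inside one bag — forcing width ≥ 3. The upper and lower bounds meet at 3, so that is the treewidth.

Treewidth 3.
Bags: B1 = {1, 3, 4, 5}  B2 = {1, 2, 4, 5}
Tree: B1–B2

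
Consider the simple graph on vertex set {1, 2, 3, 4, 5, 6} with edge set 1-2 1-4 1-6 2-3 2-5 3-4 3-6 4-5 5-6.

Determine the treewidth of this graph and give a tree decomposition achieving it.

Treewidth 3.
Bags: B1 = {1, 2, 3, 5}  B2 = {1, 3, 4, 5}  B3 = {1, 3, 5, 6}
Tree: B1–B2, B2–B3

The largest bag has 4 vertices, giving width 3; this decomposition certifies tw(G) ≤ 3. For the lower bound: the 4 vertex sets {1,2}, {3,4}, {5}, {6} are disjoint, each induces a connected subgraph, and every pair is joined by at least one edge of G. Contracting each set to a single vertex therefore yields K_{4} as a minor, and since treewidth is minor-monotone, tw(G) ≥ tw(K_{4}) = 3. Hence tw(G) = 3 exactly.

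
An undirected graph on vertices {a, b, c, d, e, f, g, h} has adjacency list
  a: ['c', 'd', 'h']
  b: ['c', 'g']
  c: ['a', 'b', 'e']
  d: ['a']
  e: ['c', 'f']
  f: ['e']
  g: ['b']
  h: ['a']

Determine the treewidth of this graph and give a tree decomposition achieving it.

Treewidth 1.
Bags: B1 = {a, h}  B2 = {a, c}  B3 = {c, e}  B4 = {b, c}  B5 = {b, g}  B6 = {a, d}  B7 = {e, f}
Tree: B1–B2, B2–B3, B2–B4, B4–B5, B2–B6, B3–B7

Each bag holds 2 vertices, so the decomposition has width 1, which upper-bounds the treewidth. Since G has at least one edge (e.g. a–h), it is not an edgeless graph, so tw(G) ≥ 1. The upper and lower bounds meet at 1, so that is the treewidth.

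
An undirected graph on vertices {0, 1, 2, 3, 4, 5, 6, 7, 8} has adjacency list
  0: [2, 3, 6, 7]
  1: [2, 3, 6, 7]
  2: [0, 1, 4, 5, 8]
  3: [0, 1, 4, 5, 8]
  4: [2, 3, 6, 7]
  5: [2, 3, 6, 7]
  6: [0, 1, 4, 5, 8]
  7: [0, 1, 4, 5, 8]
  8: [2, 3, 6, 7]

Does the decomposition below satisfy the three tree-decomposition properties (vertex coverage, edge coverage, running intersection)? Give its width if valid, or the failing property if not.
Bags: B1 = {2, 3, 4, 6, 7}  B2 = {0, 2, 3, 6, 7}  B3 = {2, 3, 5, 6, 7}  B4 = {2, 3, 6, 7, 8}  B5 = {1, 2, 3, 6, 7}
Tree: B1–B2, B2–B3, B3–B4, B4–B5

Yes; width 4.

Checking the three conditions: (i) the bags cover all of {0, 1, 2, 3, 4, 5, 6, 7, 8}; (ii) for each edge, some bag contains both endpoints; (iii) the bags containing any fixed vertex form a subtree. All hold, so the decomposition is valid with width 5 − 1 = 4.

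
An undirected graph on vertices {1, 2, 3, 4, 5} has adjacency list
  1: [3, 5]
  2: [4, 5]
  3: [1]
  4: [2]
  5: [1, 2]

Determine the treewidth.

A width-1 tree decomposition is:
Bags: B1 = {2, 5}  B2 = {1, 5}  B3 = {2, 4}  B4 = {1, 3}
Tree: B1–B2, B1–B3, B2–B4
The largest bag has 2 vertices, giving width 1; this decomposition certifies tw(G) ≤ 1. Any graph with an edge has treewidth ≥ 1, and G has the edge 5–2. Therefore the treewidth is 1.

1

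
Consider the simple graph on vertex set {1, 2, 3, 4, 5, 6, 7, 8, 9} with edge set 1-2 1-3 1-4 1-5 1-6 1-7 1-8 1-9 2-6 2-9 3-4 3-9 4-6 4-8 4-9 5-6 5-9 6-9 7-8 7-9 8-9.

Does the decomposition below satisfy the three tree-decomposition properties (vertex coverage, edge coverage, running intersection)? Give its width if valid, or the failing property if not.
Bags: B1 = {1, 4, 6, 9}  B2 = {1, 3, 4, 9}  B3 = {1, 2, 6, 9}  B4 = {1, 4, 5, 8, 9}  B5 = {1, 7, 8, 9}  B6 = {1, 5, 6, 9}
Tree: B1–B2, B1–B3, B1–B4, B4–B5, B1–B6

No — bags containing vertex 5 are not connected in the tree.

A tree decomposition must satisfy three properties: every vertex lies in some bag; for every edge, both endpoints lie together in some bag; and for every vertex, the bags containing it form a connected subtree. Here bags containing vertex 5 are not connected in the tree, so the decomposition is invalid.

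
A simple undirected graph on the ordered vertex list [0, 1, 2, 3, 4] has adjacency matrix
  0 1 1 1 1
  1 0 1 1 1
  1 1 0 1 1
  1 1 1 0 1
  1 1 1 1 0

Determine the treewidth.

A width-4 tree decomposition is:
Bags: B1 = {0, 1, 2, 3, 4}
Tree: (single bag)
A single bag containing all 5 vertices is trivially a valid decomposition of width 4. For the lower bound, the 5 vertices {0, 1, 2, 3, 4} are pairwise adjacent, and any tree decomposition puts a clique entirely inside one bag — forcing width ≥ 4. The upper and lower bounds meet at 4, so that is the treewidth.

4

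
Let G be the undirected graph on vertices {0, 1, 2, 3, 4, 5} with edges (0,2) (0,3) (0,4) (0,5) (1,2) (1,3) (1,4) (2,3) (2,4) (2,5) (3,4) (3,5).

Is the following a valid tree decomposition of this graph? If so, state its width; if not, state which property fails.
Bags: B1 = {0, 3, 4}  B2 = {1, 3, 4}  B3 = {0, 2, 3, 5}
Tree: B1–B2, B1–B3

A tree decomposition must satisfy three properties: every vertex lies in some bag; for every edge, both endpoints lie together in some bag; and for every vertex, the bags containing it form a connected subtree. Here edge (2,4) lies in no bag, so the decomposition is invalid.

No — edge (2,4) lies in no bag.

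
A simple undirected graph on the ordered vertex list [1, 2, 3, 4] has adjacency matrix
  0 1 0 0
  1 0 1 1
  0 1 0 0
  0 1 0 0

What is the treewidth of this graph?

A width-1 tree decomposition is:
Bags: B1 = {2, 3}  B2 = {1, 2}  B3 = {2, 4}
Tree: B1–B2, B2–B3
The largest bag has 2 vertices, giving width 1; this decomposition certifies tw(G) ≤ 1. Any graph with an edge has treewidth ≥ 1, and G has the edge 2–3. The upper and lower bounds meet at 1, so that is the treewidth.

1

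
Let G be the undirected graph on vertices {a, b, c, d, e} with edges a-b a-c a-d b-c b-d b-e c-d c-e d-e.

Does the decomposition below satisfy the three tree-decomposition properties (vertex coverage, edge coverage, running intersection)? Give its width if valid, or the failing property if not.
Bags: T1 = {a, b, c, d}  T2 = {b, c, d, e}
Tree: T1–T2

Yes; width 3.

Checking the three conditions: (i) the bags cover all of {a, b, c, d, e}; (ii) for each edge, some bag contains both endpoints; (iii) the bags containing any fixed vertex form a subtree. All hold, so the decomposition is valid with width 4 − 1 = 3.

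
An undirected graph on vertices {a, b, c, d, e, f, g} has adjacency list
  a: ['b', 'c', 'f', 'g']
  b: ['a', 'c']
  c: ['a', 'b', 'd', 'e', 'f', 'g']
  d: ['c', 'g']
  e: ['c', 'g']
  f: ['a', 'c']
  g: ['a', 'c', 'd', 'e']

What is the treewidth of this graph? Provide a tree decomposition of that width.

Treewidth 2.
Bags: B1 = {a, c, g}  B2 = {c, e, g}  B3 = {a, b, c}  B4 = {a, c, f}  B5 = {c, d, g}
Tree: B1–B2, B1–B3, B3–B4, B1–B5

The largest bag has 3 vertices, giving width 2; this decomposition certifies tw(G) ≤ 2. On the other hand G contains the 3-clique {c, d, g}. A clique must lie in a single bag of any decomposition, so no decomposition can have width below 2. Hence tw(G) = 2 exactly.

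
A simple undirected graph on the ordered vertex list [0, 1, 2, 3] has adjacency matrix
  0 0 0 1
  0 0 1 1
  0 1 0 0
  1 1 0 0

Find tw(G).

1

A width-1 tree decomposition is:
Bags: B1 = {0, 3}  B2 = {1, 3}  B3 = {1, 2}
Tree: B1–B2, B2–B3
The largest bag has 2 vertices, giving width 1; this decomposition certifies tw(G) ≤ 1. Any graph with an edge has treewidth ≥ 1, and G has the edge 0–3. Combining the bounds, tw(G) = 1.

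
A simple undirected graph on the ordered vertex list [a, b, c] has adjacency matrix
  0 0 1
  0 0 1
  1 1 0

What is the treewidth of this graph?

1

A width-1 tree decomposition is:
Bags: B1 = {a, c}  B2 = {b, c}
Tree: B1–B2
Each bag holds 2 vertices, so the decomposition has width 1, which upper-bounds the treewidth. Since G has at least one edge (e.g. a–c), it is not an edgeless graph, so tw(G) ≥ 1. Combining the bounds, tw(G) = 1.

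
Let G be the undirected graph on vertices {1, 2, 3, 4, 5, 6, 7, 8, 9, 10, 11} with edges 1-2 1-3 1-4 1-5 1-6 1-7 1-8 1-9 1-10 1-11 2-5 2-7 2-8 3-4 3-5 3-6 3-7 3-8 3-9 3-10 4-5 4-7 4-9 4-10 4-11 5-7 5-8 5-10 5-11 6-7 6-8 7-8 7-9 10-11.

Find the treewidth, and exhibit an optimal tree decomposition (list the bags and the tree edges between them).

Each bag holds 5 vertices, so the decomposition has width 4, which upper-bounds the treewidth. Conversely, {1, 4, 5, 10, 11} is a clique of size 5, and the vertices of any clique must share a bag in every tree decomposition; so some bag has ≥ 5 vertices and tw(G) ≥ 4. Therefore the treewidth is 4.

Treewidth 4.
One such decomposition:
Bags: B1 = {1, 2, 5, 7, 8}  B2 = {1, 3, 5, 7, 8}  B3 = {1, 3, 4, 5, 7}  B4 = {1, 3, 4, 5, 10}  B5 = {1, 4, 5, 10, 11}  B6 = {1, 3, 4, 7, 9}  B7 = {1, 3, 6, 7, 8}
Tree: B1–B2, B2–B3, B3–B4, B4–B5, B3–B6, B2–B7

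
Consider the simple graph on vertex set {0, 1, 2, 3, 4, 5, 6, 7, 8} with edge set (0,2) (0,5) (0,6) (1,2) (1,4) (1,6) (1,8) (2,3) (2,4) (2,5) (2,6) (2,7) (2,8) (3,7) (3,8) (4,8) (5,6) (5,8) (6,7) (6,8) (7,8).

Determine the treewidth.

A width-3 tree decomposition is:
Bags: B1 = {1, 2, 6, 8}  B2 = {2, 6, 7, 8}  B3 = {1, 2, 4, 8}  B4 = {2, 5, 6, 8}  B5 = {0, 2, 5, 6}  B6 = {2, 3, 7, 8}
Tree: B1–B2, B1–B3, B2–B4, B4–B5, B2–B6
Each bag holds 4 vertices, so the decomposition has width 3, which upper-bounds the treewidth. For the lower bound, the 4 vertices {0, 2, 5, 6} are pairwise adjacent, and any tree decomposition puts a clique entirely inside one bag — forcing width ≥ 3. Combining the bounds, tw(G) = 3.

3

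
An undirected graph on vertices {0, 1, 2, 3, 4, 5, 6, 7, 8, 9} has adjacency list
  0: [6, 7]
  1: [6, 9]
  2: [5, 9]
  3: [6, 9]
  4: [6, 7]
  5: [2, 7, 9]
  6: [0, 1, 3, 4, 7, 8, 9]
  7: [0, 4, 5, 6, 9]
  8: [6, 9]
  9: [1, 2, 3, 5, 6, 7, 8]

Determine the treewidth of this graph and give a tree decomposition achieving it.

Each bag holds 3 vertices, so the decomposition has width 2, which upper-bounds the treewidth. For the lower bound, the 3 vertices {2, 5, 9} are pairwise adjacent, and any tree decomposition puts a clique entirely inside one bag — forcing width ≥ 2. Therefore the treewidth is 2.

Treewidth 2.
One such decomposition:
Bags: B1 = {6, 8, 9}  B2 = {6, 7, 9}  B3 = {0, 6, 7}  B4 = {1, 6, 9}  B5 = {3, 6, 9}  B6 = {5, 7, 9}  B7 = {4, 6, 7}  B8 = {2, 5, 9}
Tree: B1–B2, B2–B3, B1–B4, B1–B5, B2–B6, B3–B7, B6–B8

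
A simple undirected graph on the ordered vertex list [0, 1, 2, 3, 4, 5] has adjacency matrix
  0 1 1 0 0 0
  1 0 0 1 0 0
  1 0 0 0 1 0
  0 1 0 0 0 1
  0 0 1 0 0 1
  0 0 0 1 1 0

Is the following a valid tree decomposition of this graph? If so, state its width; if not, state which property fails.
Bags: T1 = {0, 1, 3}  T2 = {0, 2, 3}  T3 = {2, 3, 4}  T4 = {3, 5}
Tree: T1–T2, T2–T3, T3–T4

A tree decomposition must satisfy three properties: every vertex lies in some bag; for every edge, both endpoints lie together in some bag; and for every vertex, the bags containing it form a connected subtree. Here edge (4,5) lies in no bag, so the decomposition is invalid.

No — edge (4,5) lies in no bag.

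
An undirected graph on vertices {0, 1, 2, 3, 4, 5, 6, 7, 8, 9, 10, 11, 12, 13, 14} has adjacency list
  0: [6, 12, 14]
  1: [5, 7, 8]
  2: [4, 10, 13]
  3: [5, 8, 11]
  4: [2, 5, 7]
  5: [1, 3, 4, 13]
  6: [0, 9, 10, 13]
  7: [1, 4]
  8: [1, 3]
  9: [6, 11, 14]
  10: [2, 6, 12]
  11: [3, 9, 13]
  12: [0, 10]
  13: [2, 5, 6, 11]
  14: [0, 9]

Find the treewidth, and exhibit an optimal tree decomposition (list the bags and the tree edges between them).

Treewidth 3.
One optimal decomposition is:
Bags: B1 = {1, 4, 7, 8}  B2 = {1, 4, 5, 8}  B3 = {3, 4, 5, 8}  B4 = {2, 3, 4, 5}  B5 = {2, 3, 5, 13}  B6 = {2, 3, 11, 13}  B7 = {2, 10, 11, 13}  B8 = {6, 10, 11, 13}  B9 = {6, 9, 10, 11}  B10 = {6, 9, 10, 12}  B11 = {0, 6, 9, 12}  B12 = {0, 9, 12, 14}
Tree: B1–B2, B2–B3, B3–B4, B4–B5, B5–B6, B6–B7, B7–B8, B8–B9, B9–B10, B10–B11, B11–B12

Each bag holds 4 vertices, so the decomposition has width 3, which upper-bounds the treewidth. For the lower bound: the 4 vertex sets {1,7,8}, {4}, {5}, {2,3,11,13} are disjoint, each induces a connected subgraph, and every pair is joined by at least one edge of G. Contracting each set to a single vertex therefore yields K_{4} as a minor, and since treewidth is minor-monotone, tw(G) ≥ tw(K_{4}) = 3. Hence tw(G) = 3 exactly.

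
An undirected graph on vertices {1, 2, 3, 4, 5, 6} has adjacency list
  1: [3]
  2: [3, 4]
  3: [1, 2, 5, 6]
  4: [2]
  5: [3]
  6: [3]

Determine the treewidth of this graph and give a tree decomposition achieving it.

Treewidth 1.
Bags: B1 = {3, 5}  B2 = {1, 3}  B3 = {3, 6}  B4 = {2, 3}  B5 = {2, 4}
Tree: B1–B2, B2–B3, B2–B4, B4–B5

The largest bag has 2 vertices, giving width 1; this decomposition certifies tw(G) ≤ 1. Since G has at least one edge (e.g. 3–5), it is not an edgeless graph, so tw(G) ≥ 1. Hence tw(G) = 1 exactly.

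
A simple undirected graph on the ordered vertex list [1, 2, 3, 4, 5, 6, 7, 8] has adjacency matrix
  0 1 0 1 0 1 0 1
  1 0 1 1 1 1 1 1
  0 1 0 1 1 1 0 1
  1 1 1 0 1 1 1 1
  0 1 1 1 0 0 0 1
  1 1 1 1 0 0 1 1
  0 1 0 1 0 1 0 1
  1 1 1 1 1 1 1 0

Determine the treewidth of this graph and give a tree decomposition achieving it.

The largest bag has 5 vertices, giving width 4; this decomposition certifies tw(G) ≤ 4. Conversely, {2, 3, 4, 5, 8} is a clique of size 5, and the vertices of any clique must share a bag in every tree decomposition; so some bag has ≥ 5 vertices and tw(G) ≥ 4. The upper and lower bounds meet at 4, so that is the treewidth.

Treewidth 4.
One optimal decomposition is:
Bags: B1 = {2, 3, 4, 5, 8}  B2 = {2, 3, 4, 6, 8}  B3 = {1, 2, 4, 6, 8}  B4 = {2, 4, 6, 7, 8}
Tree: B1–B2, B2–B3, B2–B4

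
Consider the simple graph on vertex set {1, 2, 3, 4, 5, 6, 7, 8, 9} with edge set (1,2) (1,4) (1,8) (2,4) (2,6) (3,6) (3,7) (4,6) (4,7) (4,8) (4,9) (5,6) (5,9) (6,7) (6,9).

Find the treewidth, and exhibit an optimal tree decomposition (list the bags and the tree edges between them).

Each bag holds 3 vertices, so the decomposition has width 2, which upper-bounds the treewidth. On the other hand G contains the 3-clique {3, 6, 7}. A clique must lie in a single bag of any decomposition, so no decomposition can have width below 2. Combining the bounds, tw(G) = 2.

Treewidth 2.
Bags: B1 = {4, 6, 9}  B2 = {5, 6, 9}  B3 = {4, 6, 7}  B4 = {2, 4, 6}  B5 = {1, 2, 4}  B6 = {1, 4, 8}  B7 = {3, 6, 7}
Tree: B1–B2, B1–B3, B1–B4, B4–B5, B5–B6, B3–B7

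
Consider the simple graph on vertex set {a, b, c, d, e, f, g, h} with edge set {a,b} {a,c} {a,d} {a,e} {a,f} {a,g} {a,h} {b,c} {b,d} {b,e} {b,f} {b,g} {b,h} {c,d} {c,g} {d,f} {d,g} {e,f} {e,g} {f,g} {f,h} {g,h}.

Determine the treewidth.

A width-4 tree decomposition is:
Bags: B1 = {a, b, c, d, g}  B2 = {a, b, d, f, g}  B3 = {a, b, e, f, g}  B4 = {a, b, f, g, h}
Tree: B1–B2, B2–B3, B3–B4
Each bag holds 5 vertices, so the decomposition has width 4, which upper-bounds the treewidth. On the other hand G contains the 5-clique {a, b, c, d, g}. A clique must lie in a single bag of any decomposition, so no decomposition can have width below 4. Therefore the treewidth is 4.

4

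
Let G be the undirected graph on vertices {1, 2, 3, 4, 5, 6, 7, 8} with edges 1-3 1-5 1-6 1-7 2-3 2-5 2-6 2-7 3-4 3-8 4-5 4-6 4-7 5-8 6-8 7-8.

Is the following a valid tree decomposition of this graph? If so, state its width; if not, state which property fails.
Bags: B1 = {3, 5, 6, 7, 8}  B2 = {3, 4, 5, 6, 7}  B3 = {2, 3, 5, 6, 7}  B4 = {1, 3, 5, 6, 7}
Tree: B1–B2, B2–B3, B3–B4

Vertex coverage: the bags together contain {1, 2, 3, 4, 5, 6, 7, 8}, the full vertex set. Edge coverage: each edge of G has both endpoints in at least one bag. Running intersection: for every vertex, the bags containing it form a connected subtree. All three properties hold, so this is a valid tree decomposition of width max|bag| − 1 = 4, and hence tw(G) ≤ 4.

Yes; width 4.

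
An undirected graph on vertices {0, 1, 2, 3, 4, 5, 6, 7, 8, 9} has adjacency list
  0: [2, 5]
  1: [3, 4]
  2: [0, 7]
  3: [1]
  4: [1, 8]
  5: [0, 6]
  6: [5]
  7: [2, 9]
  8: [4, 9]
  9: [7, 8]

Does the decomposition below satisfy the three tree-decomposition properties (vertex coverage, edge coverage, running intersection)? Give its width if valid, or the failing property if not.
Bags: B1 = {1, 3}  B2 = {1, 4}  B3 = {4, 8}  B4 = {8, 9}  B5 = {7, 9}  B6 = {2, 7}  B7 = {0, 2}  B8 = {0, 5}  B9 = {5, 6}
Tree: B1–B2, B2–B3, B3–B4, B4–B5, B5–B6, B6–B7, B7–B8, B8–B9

Checking the three conditions: (i) the bags cover all of {0, 1, 2, 3, 4, 5, 6, 7, 8, 9}; (ii) for each edge, some bag contains both endpoints; (iii) the bags containing any fixed vertex form a subtree. All hold, so the decomposition is valid with width 2 − 1 = 1.

Yes; width 1.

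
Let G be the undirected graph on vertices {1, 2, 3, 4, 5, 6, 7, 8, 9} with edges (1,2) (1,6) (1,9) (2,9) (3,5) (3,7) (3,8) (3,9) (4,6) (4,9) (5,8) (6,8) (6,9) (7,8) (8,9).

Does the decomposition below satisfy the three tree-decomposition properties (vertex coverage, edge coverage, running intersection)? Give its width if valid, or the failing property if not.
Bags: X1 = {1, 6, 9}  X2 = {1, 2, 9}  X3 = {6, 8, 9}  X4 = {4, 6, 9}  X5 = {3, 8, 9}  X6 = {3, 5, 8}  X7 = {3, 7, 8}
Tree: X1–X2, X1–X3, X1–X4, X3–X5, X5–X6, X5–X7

Vertex coverage: the bags together contain {1, 2, 3, 4, 5, 6, 7, 8, 9}, the full vertex set. Edge coverage: each edge of G has both endpoints in at least one bag. Running intersection: for every vertex, the bags containing it form a connected subtree. All three properties hold, so this is a valid tree decomposition of width max|bag| − 1 = 2, and hence tw(G) ≤ 2.

Yes; width 2.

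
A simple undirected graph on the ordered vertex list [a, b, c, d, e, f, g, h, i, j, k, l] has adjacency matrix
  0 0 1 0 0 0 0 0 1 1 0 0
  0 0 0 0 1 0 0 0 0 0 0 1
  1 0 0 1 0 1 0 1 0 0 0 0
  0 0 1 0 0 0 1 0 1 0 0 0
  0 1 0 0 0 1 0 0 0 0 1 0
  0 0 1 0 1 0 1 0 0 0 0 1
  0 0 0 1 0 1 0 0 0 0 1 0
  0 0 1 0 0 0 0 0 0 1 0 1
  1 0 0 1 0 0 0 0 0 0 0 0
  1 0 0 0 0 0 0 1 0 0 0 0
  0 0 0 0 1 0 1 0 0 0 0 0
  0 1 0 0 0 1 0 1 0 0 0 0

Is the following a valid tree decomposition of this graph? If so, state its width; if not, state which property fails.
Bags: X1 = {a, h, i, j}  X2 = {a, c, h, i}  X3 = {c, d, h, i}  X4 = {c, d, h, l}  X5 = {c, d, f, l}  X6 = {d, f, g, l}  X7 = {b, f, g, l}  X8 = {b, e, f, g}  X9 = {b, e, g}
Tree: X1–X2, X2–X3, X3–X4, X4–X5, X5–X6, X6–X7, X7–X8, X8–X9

No — vertex k appears in no bag.

A tree decomposition must satisfy three properties: every vertex lies in some bag; for every edge, both endpoints lie together in some bag; and for every vertex, the bags containing it form a connected subtree. Here vertex k appears in no bag, so the decomposition is invalid.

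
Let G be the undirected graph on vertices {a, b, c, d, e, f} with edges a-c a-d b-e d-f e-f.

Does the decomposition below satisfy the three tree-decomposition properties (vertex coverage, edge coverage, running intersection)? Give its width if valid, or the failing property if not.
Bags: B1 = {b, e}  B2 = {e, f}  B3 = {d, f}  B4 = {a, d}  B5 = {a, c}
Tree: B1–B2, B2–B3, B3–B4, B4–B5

Vertex coverage: the bags together contain {a, b, c, d, e, f}, the full vertex set. Edge coverage: each edge of G has both endpoints in at least one bag. Running intersection: for every vertex, the bags containing it form a connected subtree. All three properties hold, so this is a valid tree decomposition of width max|bag| − 1 = 1, and hence tw(G) ≤ 1.

Yes; width 1.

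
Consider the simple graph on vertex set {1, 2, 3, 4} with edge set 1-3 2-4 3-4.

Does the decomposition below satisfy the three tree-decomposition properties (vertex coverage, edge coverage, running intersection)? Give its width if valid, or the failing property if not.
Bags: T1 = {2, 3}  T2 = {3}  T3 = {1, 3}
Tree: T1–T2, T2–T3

No — vertex 4 appears in no bag.

A tree decomposition must satisfy three properties: every vertex lies in some bag; for every edge, both endpoints lie together in some bag; and for every vertex, the bags containing it form a connected subtree. Here vertex 4 appears in no bag, so the decomposition is invalid.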